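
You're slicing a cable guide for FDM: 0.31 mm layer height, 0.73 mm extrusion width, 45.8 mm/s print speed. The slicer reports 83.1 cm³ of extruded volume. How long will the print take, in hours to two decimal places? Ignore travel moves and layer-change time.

2.23 hours

Extrusion cross-section = 0.31 × 0.73 = 0.2263 mm².
Total extruded path = 83100/0.2263 = 367211.7 mm.
Time extruding = 367211.7 / 45.8, so 8017.7 s.
In the requested units: 8017.7 s = 2.23 hours.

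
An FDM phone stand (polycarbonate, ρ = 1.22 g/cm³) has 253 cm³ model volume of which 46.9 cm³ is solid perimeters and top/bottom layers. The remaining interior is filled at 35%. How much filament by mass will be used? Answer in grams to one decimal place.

Volume inside the shell = 253 − 46.9, so 206.1 cm³.
Deposited infill = 0.35 × 206.1 = 72.135 cm³.
Total extruded: 46.9 + 72.135 → 119.035 cm³.
Mass = 119.035 × 1.22 = 145.2227 g.

145.2 g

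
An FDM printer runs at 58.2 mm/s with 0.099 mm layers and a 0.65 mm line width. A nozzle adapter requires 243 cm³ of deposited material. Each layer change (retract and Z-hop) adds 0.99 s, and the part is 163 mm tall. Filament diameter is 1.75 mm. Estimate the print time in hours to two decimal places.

Bead cross-section: 0.099 × 0.65 → 0.06435 mm².
Toolpath length = 243 cm³ / 0.06435 mm² = 243000 / 0.06435 = 3776223.8 mm.
Time extruding: 3776223.8 / 58.2 → 64883.6 s.
Number of layers: 163 / 0.099 → 1647 (rounded up).
Layer-change overhead = 1647 × 0.99 = 1630.53 s.
Total = 64883.6 + 1630.53 = 66514.13 s = 18.48 hours.

18.48 hours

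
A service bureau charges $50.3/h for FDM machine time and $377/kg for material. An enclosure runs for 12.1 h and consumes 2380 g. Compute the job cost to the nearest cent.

Machine-time cost: 50.3 × 12.1 → $608.63.
Material cost: 377 × 2380/1000 → $897.26.
Job cost: 608.63 + 897.26 = $1505.89.

$1505.89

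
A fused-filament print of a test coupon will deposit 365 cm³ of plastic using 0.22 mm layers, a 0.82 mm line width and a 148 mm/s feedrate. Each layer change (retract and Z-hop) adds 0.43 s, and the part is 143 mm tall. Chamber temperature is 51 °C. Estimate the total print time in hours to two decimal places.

3.88 hours

Extrusion cross-section = 0.22 × 0.82, so 0.1804 mm².
Total extruded path = 365000/0.1804 = 2023281.6 mm.
Print-move time: 2023281.6 / 148 → 13670.8 s.
Layer count = ceil(143 / 0.22) = 650.
Layer-change overhead = 650 × 0.43 = 279.5 s.
Total = 13670.8 + 279.5 = 13950.3 s = 3.88 hours.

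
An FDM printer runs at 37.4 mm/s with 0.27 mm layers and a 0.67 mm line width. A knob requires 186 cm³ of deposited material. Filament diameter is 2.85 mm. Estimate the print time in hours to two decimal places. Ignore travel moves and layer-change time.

7.64 hours

Bead cross-section = 0.27 × 0.67, so 0.1809 mm².
Total extruded path = 186000/0.1809 = 1028192.4 mm.
Time extruding = 1028192.4 / 37.4, so 27491.8 s.
In the requested units: 27491.8 s = 7.64 hours.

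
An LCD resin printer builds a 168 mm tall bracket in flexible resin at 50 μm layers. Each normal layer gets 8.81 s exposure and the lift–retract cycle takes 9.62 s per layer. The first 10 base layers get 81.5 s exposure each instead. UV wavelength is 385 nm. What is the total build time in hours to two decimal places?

17.40 hours

Layer count = ceil(168 / 0.05) = 3360.
Burn-in layers = 10 × (81.5 + 9.62), so 911.2 s.
Normal layers: 3350 × (8.81 + 9.62) → 61740.5 s.
Total = 911.2 + 61740.5 = 62651.7 s = 17.40 hours.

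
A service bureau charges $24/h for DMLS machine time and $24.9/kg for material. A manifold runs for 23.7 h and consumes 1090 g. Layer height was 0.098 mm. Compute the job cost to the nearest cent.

$595.94

Machine-time cost = 24 × 23.7, so $568.80.
Material charge = 24.9 × 1090/1000, so $27.141.
Job cost: 568.80 + 27.141 = 595.941 ≈ $595.94.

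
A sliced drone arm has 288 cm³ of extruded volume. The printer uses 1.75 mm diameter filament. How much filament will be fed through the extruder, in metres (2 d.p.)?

119.74 m

Filament cross-section = π × (1.75/2)² = 2.4053 mm².
Length = 288 cm³ / 2.4053 mm² = 288000 / 2.4053 = 119735.58 mm = 119.74 m.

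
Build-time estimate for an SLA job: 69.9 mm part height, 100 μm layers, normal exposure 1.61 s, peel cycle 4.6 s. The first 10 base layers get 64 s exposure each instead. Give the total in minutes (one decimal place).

82.7 minutes

Number of layers: 69.9 / 0.1 → 699 (rounded up).
Bottom layers = 10 × (64 + 4.6), so 686 s.
Normal layers = 689 × (1.61 + 4.6), so 4278.69 s.
Total = 686 + 4278.69 = 4964.69 s = 82.7 minutes.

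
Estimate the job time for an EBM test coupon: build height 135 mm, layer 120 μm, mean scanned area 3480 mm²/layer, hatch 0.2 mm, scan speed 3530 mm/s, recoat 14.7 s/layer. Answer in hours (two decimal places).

6.13 hours

Layers = ⌈135/0.12⌉ = 1125.
Hatch length per layer = 3480 / 0.2, so 17400 mm.
Beam time per layer = 17400 / 3530, so 4.9292 s.
Layer cycle = 4.9292 + 14.7 = 19.6292 s.
Build time = 1125 × 19.6292 = 22082.85 s = 6.13 hours.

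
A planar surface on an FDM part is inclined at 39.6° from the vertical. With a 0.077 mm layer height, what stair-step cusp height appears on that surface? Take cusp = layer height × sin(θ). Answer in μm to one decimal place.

sin(39.6°) = 0.6374, so cusp = 0.077 × 0.6374 = 0.04908 mm → 49.1 μm.

49.1 μm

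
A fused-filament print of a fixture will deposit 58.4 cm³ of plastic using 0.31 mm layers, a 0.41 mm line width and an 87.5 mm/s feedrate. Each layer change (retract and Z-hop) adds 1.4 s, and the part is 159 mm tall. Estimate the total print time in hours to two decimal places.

1.66 hours

Bead cross-section = 0.31 × 0.41 = 0.1271 mm².
Toolpath length = 58.4 cm³ / 0.1271 mm² = 58400 / 0.1271 = 459480.7 mm.
Print-move time = 459480.7 / 87.5 = 5251.2 s.
Layer count = ceil(159 / 0.31) = 513.
Non-print overhead = 513 × 1.4, so 718.2 s.
Total = 5251.2 + 718.2 = 5969.4 s = 1.66 hours.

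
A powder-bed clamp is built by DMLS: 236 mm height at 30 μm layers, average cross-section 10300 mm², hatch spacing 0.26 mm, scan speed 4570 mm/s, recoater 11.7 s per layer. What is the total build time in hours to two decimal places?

Layers = ⌈236/0.03⌉ = 7867.
Per-layer scan distance = 10300 / 0.26 = 39615.4 mm.
Scan time per layer = 39615.4 / 4570, so 8.6686 s.
Layer cycle: 8.6686 + 11.7 → 20.3686 s.
Build time = 7867 × 20.3686 = 160239.7762 s = 44.51 hours.

44.51 hours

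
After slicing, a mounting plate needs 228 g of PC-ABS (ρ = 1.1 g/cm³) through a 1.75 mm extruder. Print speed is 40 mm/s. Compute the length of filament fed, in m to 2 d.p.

86.17 m

Volume = 228 g / 1.1 g·cm⁻³ = 207.2727 cm³ = 207272.7 mm³.
Filament cross-section = π × (1.75/2)² = 2.4053 mm².
Length = 207272.7 / 2.4053 = 86173.33 mm = 86.17 m.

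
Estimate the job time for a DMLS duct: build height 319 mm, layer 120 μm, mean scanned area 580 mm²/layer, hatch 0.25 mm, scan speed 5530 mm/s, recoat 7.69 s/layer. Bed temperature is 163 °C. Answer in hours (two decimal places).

5.99 hours

Layer count = ceil(319 / 0.12) = 2659.
Per-layer scan distance = 580 / 0.25 = 2320 mm.
Scan time per layer = 2320 / 5530, so 0.4195 s.
Layer cycle: 0.4195 + 7.69 → 8.1095 s.
2659 layers × 8.1095 s/layer = 21563.1605 s, i.e. 5.99 hours.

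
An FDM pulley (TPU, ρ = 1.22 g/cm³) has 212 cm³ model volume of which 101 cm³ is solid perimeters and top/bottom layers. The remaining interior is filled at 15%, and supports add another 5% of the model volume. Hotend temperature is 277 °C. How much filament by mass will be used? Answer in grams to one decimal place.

Volume inside the shell = 212 − 101 = 111 cm³.
Infill volume = 0.15 × 111 = 16.65 cm³.
Support: 0.05 × 212 → 10.6 cm³.
Total extruded: 101 + 16.65 + 10.6 → 128.25 cm³.
Mass = 128.25 × 1.22, so 156.465 g.

156.5 g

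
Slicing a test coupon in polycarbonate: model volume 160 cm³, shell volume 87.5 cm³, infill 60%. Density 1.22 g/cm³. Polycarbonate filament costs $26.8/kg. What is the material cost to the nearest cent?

Interior volume = 160 − 87.5, so 72.5 cm³.
Infill deposited: 0.60 × 72.5 → 43.5 cm³.
Deposited volume = 87.5 + 43.5, so 131 cm³.
Mass = 131 × 1.22 = 159.82 g.
Cost = 159.82 g / 1000 × $26.8/kg = $4.28.

$4.28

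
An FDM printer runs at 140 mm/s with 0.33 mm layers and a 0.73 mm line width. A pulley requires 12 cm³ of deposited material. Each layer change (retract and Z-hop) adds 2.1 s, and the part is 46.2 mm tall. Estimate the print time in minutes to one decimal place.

Extrusion cross-section = 0.33 × 0.73, so 0.2409 mm².
Path length: 12000 mm³ / 0.2409 mm² → 49813.2 mm.
Time extruding = 49813.2 / 140, so 355.8 s.
Layer count = ceil(46.2 / 0.33) = 140.
Z-hop total = 140 × 2.1, so 294 s.
Altogether 355.8 + 294 = 649.8 s, i.e. 10.8 minutes.

10.8 minutes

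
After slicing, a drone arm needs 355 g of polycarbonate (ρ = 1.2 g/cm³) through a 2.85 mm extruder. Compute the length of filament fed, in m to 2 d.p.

Extruded volume: 355/1.2 = 295.8333 cm³ (295833.3 mm³).
A = π r² = π × 1.425² = 6.3794 mm².
Length = 295833.3 / 6.3794 = 46373.22 mm = 46.37 m.

46.37 m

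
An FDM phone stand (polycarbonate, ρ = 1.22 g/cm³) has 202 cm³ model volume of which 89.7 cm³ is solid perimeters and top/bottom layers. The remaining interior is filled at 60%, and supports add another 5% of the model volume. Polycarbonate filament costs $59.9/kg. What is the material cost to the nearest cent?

Interior volume = 202 − 89.7, so 112.3 cm³.
Deposited infill = 0.60 × 112.3, so 67.38 cm³.
Support: 0.05 × 202 → 10.1 cm³.
Total extruded = 89.7 + 67.38 + 10.1 = 167.18 cm³.
Mass: 167.18 × 1.22 → 203.9596 g.
Cost = 203.9596 g / 1000 × $59.9/kg = $12.22.

$12.22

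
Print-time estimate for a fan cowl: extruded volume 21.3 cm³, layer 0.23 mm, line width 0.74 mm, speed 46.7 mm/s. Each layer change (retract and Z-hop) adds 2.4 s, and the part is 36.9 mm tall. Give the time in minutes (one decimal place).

51.1 minutes

Line area = 0.23 × 0.74 = 0.1702 mm².
Path length: 21300 mm³ / 0.1702 mm² → 125146.9 mm.
Time extruding = 125146.9 / 46.7, so 2679.8 s.
Layer count = ceil(36.9 / 0.23) = 161.
Z-hop total: 161 × 2.4 → 386.4 s.
Altogether 2679.8 + 386.4 = 3066.2 s, i.e. 51.1 minutes.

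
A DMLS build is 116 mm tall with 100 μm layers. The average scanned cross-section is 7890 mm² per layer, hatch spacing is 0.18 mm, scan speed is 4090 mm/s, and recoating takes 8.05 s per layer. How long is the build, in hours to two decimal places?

Layers = ⌈116/0.1⌉ = 1160.
Per-layer scan distance = 7890 / 0.18, so 43833.3 mm.
Scan time per layer = 43833.3 / 4090, so 10.7172 s.
Time per layer = 10.7172 + 8.05, so 18.7672 s.
Total: 1160 × 18.7672 s = 21769.952 s → 6.05 hours.

6.05 hours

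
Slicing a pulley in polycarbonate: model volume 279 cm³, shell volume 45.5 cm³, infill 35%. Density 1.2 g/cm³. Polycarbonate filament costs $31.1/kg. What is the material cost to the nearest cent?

$4.75

Interior volume: 279 − 45.5 → 233.5 cm³.
Infill deposited = 0.35 × 233.5, so 81.725 cm³.
Deposited volume = 45.5 + 81.725, so 127.225 cm³.
Mass: 127.225 × 1.2 → 152.67 g.
Cost = 152.67 g / 1000 × $31.1/kg = $4.75.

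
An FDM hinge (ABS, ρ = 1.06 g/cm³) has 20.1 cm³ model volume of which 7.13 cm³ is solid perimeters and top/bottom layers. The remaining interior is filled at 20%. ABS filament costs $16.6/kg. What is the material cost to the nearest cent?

Interior volume: 20.1 − 7.13 → 12.97 cm³.
Deposited infill = 0.20 × 12.97 = 2.594 cm³.
Total extruded = 7.13 + 2.594 = 9.724 cm³.
Mass = 9.724 × 1.06, so 10.30744 g.
At $16.6/kg: 10.30744/1000 × 16.6 = $0.17.

$0.17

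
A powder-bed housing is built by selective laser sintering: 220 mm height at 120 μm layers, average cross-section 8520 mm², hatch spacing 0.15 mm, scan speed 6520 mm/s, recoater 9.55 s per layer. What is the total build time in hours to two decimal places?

Layers = ⌈220/0.12⌉ = 1834.
Per-layer scan distance: 8520 / 0.15 → 56800 mm.
Per-layer scan time = 56800 / 6520 = 8.7117 s.
Time per layer = 8.7117 + 9.55, so 18.2617 s.
Build time = 1834 × 18.2617 = 33491.9578 s = 9.30 hours.

9.30 hours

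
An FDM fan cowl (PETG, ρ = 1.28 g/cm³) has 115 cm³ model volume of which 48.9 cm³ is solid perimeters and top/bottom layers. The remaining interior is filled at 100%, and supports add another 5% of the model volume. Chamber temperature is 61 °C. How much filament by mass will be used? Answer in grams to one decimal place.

Interior volume = 115 − 48.9, so 66.1 cm³.
Deposited infill: 1.00 × 66.1 → 66.1 cm³.
Support = 0.05 × 115 = 5.75 cm³.
Total extruded = 48.9 + 66.1 + 5.75 = 120.75 cm³.
Mass = 120.75 × 1.28, so 154.56 g.

154.6 g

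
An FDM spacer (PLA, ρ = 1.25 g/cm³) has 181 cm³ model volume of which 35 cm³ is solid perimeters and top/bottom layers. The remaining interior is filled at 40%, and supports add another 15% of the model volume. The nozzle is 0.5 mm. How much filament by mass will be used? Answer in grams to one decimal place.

Infill region = 181 − 35 = 146 cm³.
Deposited infill = 0.40 × 146, so 58.4 cm³.
Support: 0.15 × 181 → 27.15 cm³.
Deposited volume = 35 + 58.4 + 27.15 = 120.55 cm³.
Mass: 120.55 × 1.25 → 150.6875 g.

150.7 g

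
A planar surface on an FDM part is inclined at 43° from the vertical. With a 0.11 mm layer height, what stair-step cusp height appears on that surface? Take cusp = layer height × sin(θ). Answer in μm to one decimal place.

Cusp = layer height × sin(43°) = 0.11 × 0.6820 = 0.07502 mm = 75.0 μm.

75.0 μm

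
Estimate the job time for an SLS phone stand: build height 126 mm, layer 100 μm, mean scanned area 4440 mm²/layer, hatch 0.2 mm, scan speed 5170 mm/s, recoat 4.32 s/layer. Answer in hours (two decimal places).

3.01 hours

Number of layers: 126 / 0.1 → 1260 (rounded up).
Scan path per layer: 4440 / 0.2 → 22200 mm.
Scan time per layer: 22200 / 5170 → 4.294 s.
Layer cycle = 4.294 + 4.32, so 8.614 s.
Build time = 1260 × 8.614 = 10853.64 s = 3.01 hours.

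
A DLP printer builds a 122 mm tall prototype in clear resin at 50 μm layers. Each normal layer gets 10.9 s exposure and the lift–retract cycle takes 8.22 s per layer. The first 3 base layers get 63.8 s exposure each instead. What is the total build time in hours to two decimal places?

13.00 hours

Layers = ⌈122/0.05⌉ = 2440.
Base layers = 3 × (63.8 + 8.22), so 216.06 s.
Normal layers: 2437 × (10.9 + 8.22) → 46595.44 s.
Total = 216.06 + 46595.44 = 46811.5 s = 13.00 hours.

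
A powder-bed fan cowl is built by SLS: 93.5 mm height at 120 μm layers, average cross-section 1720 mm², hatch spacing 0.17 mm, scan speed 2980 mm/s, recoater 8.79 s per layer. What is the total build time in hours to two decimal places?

Number of layers: 93.5 / 0.12 → 780 (rounded up).
Scan path per layer: 1720 / 0.17 → 10117.6 mm.
Laser time per layer = 10117.6 / 2980 = 3.3952 s.
Layer cycle = 3.3952 + 8.79 = 12.1852 s.
Build time = 780 × 12.1852 = 9504.456 s = 2.64 hours.

2.64 hours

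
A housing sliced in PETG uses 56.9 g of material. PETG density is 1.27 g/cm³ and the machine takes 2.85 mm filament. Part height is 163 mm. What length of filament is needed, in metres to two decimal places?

7.02 m

Volume = 56.9 g / 1.27 g·cm⁻³ = 44.8031 cm³ = 44803.1 mm³.
Filament cross-section = π × (2.85/2)² = 6.3794 mm².
L = V/A = 44803.1/6.3794 = 7023.09 mm → 7.02 m.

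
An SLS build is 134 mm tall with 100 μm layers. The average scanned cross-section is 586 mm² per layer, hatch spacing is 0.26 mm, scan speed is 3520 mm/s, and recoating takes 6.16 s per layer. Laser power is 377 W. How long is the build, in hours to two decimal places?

2.53 hours

Layers = ⌈134/0.1⌉ = 1340.
Scan path per layer = 586 / 0.26, so 2253.8 mm.
Scan time per layer = 2253.8 / 3520 = 0.6403 s.
Per-layer time = 0.6403 + 6.16, so 6.8003 s.
Build time = 1340 × 6.8003 = 9112.402 s = 2.53 hours.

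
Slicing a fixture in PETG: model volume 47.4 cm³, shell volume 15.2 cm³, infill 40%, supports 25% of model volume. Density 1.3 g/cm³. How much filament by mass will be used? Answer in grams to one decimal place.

51.9 g

Interior volume: 47.4 − 15.2 → 32.2 cm³.
Deposited infill = 0.40 × 32.2, so 12.88 cm³.
Support = 0.25 × 47.4, so 11.85 cm³.
Deposited volume = 15.2 + 12.88 + 11.85 = 39.93 cm³.
Mass = 39.93 × 1.3 = 51.909 g.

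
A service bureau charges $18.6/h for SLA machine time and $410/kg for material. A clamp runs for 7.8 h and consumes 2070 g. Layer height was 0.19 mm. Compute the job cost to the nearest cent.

$993.78

Machine cost: 18.6 × 7.8 → $145.08.
Feedstock cost = 410 × 2070/1000 = $848.70.
Total = 145.08 + 848.70 = $993.78.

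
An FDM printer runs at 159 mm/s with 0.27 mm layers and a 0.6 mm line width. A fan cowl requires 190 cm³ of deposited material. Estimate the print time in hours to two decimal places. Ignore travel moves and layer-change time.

2.05 hours

Bead cross-section: 0.27 × 0.6 → 0.162 mm².
Total extruded path = 190000/0.162 = 1172839.5 mm.
Time extruding: 1172839.5 / 159 → 7376.3 s.
In the requested units: 7376.3 s = 2.05 hours.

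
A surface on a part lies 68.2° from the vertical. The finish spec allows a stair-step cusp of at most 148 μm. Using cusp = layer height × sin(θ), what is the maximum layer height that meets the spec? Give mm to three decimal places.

Layer height = cusp / sin(68.2°) = 0.148 / 0.9285 = 0.159 mm.

0.159 mm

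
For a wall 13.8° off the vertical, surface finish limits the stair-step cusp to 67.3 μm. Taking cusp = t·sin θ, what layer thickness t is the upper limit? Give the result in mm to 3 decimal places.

0.282 mm

Layer height = cusp / sin(13.8°) = 0.0673 / 0.2385 = 0.282 mm.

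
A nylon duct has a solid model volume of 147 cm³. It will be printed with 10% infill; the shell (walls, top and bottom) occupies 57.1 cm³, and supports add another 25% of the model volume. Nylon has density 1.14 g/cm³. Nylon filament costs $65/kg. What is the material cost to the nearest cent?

$7.62

Interior volume = 147 − 57.1 = 89.9 cm³.
Infill deposited: 0.10 × 89.9 → 8.99 cm³.
Support = 0.25 × 147 = 36.75 cm³.
Total extruded = 57.1 + 8.99 + 36.75, so 102.84 cm³.
Mass: 102.84 × 1.14 → 117.2376 g.
At $65/kg: 117.2376/1000 × 65 = $7.62.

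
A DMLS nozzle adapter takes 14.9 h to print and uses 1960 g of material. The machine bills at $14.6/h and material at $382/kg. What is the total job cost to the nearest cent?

Machine cost = 14.6 × 14.9 = $217.54.
Material charge: 382 × 1960/1000 → $748.72.
Job cost: 217.54 + 748.72 = $966.26.

$966.26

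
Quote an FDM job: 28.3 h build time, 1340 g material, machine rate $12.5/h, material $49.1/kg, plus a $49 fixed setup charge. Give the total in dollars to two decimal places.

$468.54

Machine cost: 12.5 × 28.3 → $353.75.
Feedstock cost: 49.1 × 1340/1000 → $65.794.
Total = 353.75 + 65.794 + 49 = 468.544 ≈ $468.54.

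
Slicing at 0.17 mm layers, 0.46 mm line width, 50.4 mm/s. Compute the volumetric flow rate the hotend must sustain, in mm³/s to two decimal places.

3.94

Extrusion cross-section = 0.17 × 0.46 = 0.0782 mm².
Volumetric flow = 50.4 × 0.0782 = 3.94 mm³/s.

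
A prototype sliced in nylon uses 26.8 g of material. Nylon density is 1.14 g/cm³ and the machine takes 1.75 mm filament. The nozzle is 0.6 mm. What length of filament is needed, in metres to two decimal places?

9.77 m

Volume = 26.8 g / 1.14 g·cm⁻³ = 23.5088 cm³ = 23508.8 mm³.
Cross-section of 1.75 mm filament: π·(1.75/2)² = 2.4053 mm².
Length = 23508.8 / 2.4053 = 9773.75 mm = 9.77 m.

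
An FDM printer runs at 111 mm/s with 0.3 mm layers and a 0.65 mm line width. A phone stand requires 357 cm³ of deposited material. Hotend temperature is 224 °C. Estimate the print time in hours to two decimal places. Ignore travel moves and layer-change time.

4.58 hours

Extrusion cross-section = 0.3 × 0.65, so 0.195 mm².
Total extruded path = 357000/0.195 = 1830769.2 mm.
Print-move time = 1830769.2 / 111 = 16493.4 s.
Converting: 16493.4 s = 4.58 hours.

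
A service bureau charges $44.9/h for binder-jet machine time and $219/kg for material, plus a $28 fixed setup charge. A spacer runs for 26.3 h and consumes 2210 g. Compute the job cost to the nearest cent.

$1692.86

Machine-time cost = 44.9 × 26.3 = $1180.87.
Feedstock cost = 219 × 2210/1000, so $483.99.
Total = 1180.87 + 483.99 + 28 = $1692.86.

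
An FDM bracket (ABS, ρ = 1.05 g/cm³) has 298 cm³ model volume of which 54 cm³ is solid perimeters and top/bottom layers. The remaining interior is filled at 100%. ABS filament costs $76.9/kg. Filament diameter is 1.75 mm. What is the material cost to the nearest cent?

Interior volume = 298 − 54, so 244 cm³.
Deposited infill = 1.00 × 244, so 244 cm³.
Total extruded: 54 + 244 → 298 cm³.
Mass: 298 × 1.05 → 312.9 g.
Cost = 312.9 g / 1000 × $76.9/kg = $24.06.

$24.06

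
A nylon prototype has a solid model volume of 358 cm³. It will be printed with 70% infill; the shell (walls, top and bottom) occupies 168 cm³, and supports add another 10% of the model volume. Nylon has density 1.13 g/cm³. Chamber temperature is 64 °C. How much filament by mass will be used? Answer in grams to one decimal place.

380.6 g

Infill region: 358 − 168 → 190 cm³.
Infill deposited: 0.70 × 190 → 133 cm³.
Support = 0.10 × 358 = 35.8 cm³.
Total extruded: 168 + 133 + 35.8 → 336.8 cm³.
Mass: 336.8 × 1.13 → 380.584 g.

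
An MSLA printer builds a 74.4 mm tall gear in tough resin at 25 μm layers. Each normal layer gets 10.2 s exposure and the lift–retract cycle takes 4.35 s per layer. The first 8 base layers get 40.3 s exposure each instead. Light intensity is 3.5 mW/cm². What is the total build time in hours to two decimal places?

Layer count = ceil(74.4 / 0.025) = 2976.
Burn-in layers = 8 × (40.3 + 4.35), so 357.2 s.
Normal layers = 2968 × (10.2 + 4.35) = 43184.4 s.
Sum: 357.2 + 43184.4 = 43541.6 s → 12.09 hours.

12.09 hours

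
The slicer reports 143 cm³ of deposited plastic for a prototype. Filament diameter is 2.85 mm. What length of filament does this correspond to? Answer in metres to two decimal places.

22.42 m

Cross-section of 2.85 mm filament: π·(2.85/2)² = 6.3794 mm².
L = 143000 mm³ / 6.3794 mm² = 22415.9 mm, i.e. 22.42 m.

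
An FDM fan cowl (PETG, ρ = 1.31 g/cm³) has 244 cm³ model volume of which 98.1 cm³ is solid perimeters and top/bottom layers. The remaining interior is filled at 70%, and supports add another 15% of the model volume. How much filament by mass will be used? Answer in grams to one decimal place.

Infill region = 244 − 98.1 = 145.9 cm³.
Deposited infill = 0.70 × 145.9 = 102.13 cm³.
Support = 0.15 × 244, so 36.6 cm³.
Total printed volume = 98.1 + 102.13 + 36.6 = 236.83 cm³.
Mass: 236.83 × 1.31 → 310.2473 g.

310.2 g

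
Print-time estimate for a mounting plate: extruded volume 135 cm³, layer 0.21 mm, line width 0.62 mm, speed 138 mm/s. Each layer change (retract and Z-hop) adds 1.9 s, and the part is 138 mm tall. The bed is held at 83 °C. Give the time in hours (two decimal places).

Extrusion cross-section: 0.21 × 0.62 → 0.1302 mm².
Total extruded path = 135000/0.1302 = 1036866.4 mm.
Print-move time: 1036866.4 / 138 → 7513.5 s.
Number of layers: 138 / 0.21 → 658 (rounded up).
Layer-change overhead = 658 × 1.9, so 1250.2 s.
Altogether 7513.5 + 1250.2 = 8763.7 s, i.e. 2.43 hours.

2.43 hours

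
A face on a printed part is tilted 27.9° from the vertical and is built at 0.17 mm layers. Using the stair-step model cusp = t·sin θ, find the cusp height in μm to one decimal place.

Cusp = layer height × sin(27.9°) = 0.17 × 0.4679 = 0.079543 mm = 79.5 μm.

79.5 μm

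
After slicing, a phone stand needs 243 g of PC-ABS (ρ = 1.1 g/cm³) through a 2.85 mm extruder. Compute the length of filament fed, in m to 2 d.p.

Volume = 243 g / 1.1 g·cm⁻³ = 220.9091 cm³ = 220909.1 mm³.
Filament cross-section = π × (2.85/2)² = 6.3794 mm².
Length = 220909.1 / 6.3794 = 34628.51 mm = 34.63 m.

34.63 m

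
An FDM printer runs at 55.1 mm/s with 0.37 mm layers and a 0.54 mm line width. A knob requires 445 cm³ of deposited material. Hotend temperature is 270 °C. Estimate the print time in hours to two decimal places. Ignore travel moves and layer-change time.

Extrusion cross-section = 0.37 × 0.54 = 0.1998 mm².
Total extruded path = 445000/0.1998 = 2227227.2 mm.
Extrusion time: 2227227.2 / 55.1 → 40421.5 s.
That's 40421.5 s → 11.23 hours.

11.23 hours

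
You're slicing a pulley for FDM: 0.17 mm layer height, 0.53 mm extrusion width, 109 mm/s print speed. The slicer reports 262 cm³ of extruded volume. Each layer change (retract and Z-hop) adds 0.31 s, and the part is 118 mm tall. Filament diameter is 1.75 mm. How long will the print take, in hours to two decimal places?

7.47 hours

Line area: 0.17 × 0.53 → 0.0901 mm².
Path length: 262000 mm³ / 0.0901 mm² → 2907880.1 mm.
Print-move time = 2907880.1 / 109, so 26677.8 s.
Layer count = ceil(118 / 0.17) = 695.
Layer-change overhead = 695 × 0.31, so 215.45 s.
Altogether 26677.8 + 215.45 = 26893.25 s, i.e. 7.47 hours.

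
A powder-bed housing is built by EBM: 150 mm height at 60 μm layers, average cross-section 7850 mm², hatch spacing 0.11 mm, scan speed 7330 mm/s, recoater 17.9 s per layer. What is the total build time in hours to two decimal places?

Layer count = ceil(150 / 0.06) = 2500.
Hatch length per layer = 7850 / 0.11, so 71363.6 mm.
Beam time per layer = 71363.6 / 7330 = 9.7358 s.
Per-layer time = 9.7358 + 17.9, so 27.6358 s.
Total: 2500 × 27.6358 s = 69089.5 s → 19.19 hours.

19.19 hours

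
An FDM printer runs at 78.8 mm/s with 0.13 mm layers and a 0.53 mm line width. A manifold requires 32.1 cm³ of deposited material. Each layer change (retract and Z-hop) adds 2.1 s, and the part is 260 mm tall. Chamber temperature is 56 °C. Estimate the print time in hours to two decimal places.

Bead cross-section = 0.13 × 0.53, so 0.0689 mm².
Path length: 32100 mm³ / 0.0689 mm² → 465892.6 mm.
Extrusion time = 465892.6 / 78.8, so 5912.3 s.
Number of layers: 260 / 0.13 → 2000 (rounded up).
Non-print overhead = 2000 × 2.1 = 4200 s.
Total = 5912.3 + 4200 = 10112.3 s = 2.81 hours.

2.81 hours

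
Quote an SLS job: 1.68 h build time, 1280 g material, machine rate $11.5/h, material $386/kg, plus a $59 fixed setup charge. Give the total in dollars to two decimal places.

Machine-time cost: 11.5 × 1.68 → $19.32.
Feedstock cost: 386 × 1280/1000 → $494.08.
Adding setup: 19.32 + 494.08 + 59 → $572.40.

$572.40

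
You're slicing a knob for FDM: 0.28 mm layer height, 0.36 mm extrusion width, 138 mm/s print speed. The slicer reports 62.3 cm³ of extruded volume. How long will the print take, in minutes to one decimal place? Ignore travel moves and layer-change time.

74.6 minutes

Bead cross-section: 0.28 × 0.36 → 0.1008 mm².
Path length: 62300 mm³ / 0.1008 mm² → 618055.6 mm.
Extrusion time: 618055.6 / 138 → 4478.7 s.
4478.7 s = 74.6 minutes.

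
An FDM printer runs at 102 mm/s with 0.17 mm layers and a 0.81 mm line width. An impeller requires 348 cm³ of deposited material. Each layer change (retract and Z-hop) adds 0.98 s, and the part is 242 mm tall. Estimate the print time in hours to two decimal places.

7.27 hours

Line area: 0.17 × 0.81 → 0.1377 mm².
Toolpath length = 348 cm³ / 0.1377 mm² = 348000 / 0.1377 = 2527233.1 mm.
Time extruding: 2527233.1 / 102 → 24776.8 s.
Layers = ⌈242/0.17⌉ = 1424.
Non-print overhead: 1424 × 0.98 → 1395.52 s.
Altogether 24776.8 + 1395.52 = 26172.32 s, i.e. 7.27 hours.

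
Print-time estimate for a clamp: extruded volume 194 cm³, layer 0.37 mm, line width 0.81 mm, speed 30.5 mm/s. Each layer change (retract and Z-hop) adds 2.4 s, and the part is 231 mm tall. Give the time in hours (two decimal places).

6.31 hours

Extrusion cross-section: 0.37 × 0.81 → 0.2997 mm².
Path length: 194000 mm³ / 0.2997 mm² → 647314 mm.
Extrusion time = 647314 / 30.5 = 21223.4 s.
Layers = ⌈231/0.37⌉ = 625.
Layer-change overhead: 625 × 2.4 → 1500 s.
Altogether 21223.4 + 1500 = 22723.4 s, i.e. 6.31 hours.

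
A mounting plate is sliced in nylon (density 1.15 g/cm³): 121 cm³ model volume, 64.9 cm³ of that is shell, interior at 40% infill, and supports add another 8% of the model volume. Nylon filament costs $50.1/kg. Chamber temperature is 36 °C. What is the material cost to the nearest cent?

$5.59

Infill region = 121 − 64.9, so 56.1 cm³.
Infill volume = 0.40 × 56.1, so 22.44 cm³.
Support = 0.08 × 121, so 9.68 cm³.
Total extruded: 64.9 + 22.44 + 9.68 → 97.02 cm³.
Mass = 97.02 × 1.15 = 111.573 g.
At $50.1/kg: 111.573/1000 × 50.1 = $5.59.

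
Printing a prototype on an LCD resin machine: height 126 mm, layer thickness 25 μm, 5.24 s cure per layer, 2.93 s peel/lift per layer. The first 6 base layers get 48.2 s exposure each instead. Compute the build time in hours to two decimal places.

11.51 hours

Layers = ⌈126/0.025⌉ = 5040.
Bottom layers: 6 × (48.2 + 2.93) → 306.78 s.
Normal layers = 5034 × (5.24 + 2.93), so 41127.78 s.
Sum: 306.78 + 41127.78 = 41434.56 s → 11.51 hours.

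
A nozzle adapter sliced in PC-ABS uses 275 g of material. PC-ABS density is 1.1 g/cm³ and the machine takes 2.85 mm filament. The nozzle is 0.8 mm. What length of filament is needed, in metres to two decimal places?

Volume = 275 g / 1.1 g·cm⁻³ = 250 cm³ = 250000 mm³.
Filament cross-section = π × (2.85/2)² = 6.3794 mm².
L = V/A = 250000/6.3794 = 39188.64 mm → 39.19 m.

39.19 m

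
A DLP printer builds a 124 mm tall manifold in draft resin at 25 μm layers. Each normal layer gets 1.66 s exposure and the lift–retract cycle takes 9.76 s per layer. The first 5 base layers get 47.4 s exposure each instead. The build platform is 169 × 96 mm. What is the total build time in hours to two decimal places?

15.80 hours

Number of layers: 124 / 0.025 → 4960 (rounded up).
Bottom layers = 5 × (47.4 + 9.76), so 285.8 s.
Normal layers = 4955 × (1.66 + 9.76), so 56586.1 s.
Sum: 285.8 + 56586.1 = 56871.9 s → 15.80 hours.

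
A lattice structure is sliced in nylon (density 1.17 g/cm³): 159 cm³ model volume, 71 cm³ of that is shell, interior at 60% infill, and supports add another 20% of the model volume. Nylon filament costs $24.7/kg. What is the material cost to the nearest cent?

Infill region = 159 − 71, so 88 cm³.
Infill deposited = 0.60 × 88, so 52.8 cm³.
Support = 0.20 × 159 = 31.8 cm³.
Deposited volume = 71 + 52.8 + 31.8 = 155.6 cm³.
Mass = 155.6 × 1.17, so 182.052 g.
Cost = 182.052 g / 1000 × $24.7/kg = $4.50.

$4.50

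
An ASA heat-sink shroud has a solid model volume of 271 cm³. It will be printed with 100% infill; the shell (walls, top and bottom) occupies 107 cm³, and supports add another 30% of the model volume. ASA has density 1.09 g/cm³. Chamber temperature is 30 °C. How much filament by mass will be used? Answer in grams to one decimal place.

384.0 g

Infill region = 271 − 107 = 164 cm³.
Infill deposited = 1.00 × 164, so 164 cm³.
Support = 0.30 × 271, so 81.3 cm³.
Total extruded: 107 + 164 + 81.3 → 352.3 cm³.
Mass = 352.3 × 1.09 = 384.007 g.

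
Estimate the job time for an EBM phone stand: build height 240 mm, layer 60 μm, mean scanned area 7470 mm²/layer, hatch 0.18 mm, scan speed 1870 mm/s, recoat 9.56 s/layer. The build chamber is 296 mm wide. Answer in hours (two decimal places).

35.28 hours

Number of layers: 240 / 0.06 → 4000 (rounded up).
Hatch length per layer: 7470 / 0.18 → 41500 mm.
Scan time per layer = 41500 / 1870 = 22.1925 s.
Layer cycle = 22.1925 + 9.56, so 31.7525 s.
4000 layers × 31.7525 s/layer = 127010 s, i.e. 35.28 hours.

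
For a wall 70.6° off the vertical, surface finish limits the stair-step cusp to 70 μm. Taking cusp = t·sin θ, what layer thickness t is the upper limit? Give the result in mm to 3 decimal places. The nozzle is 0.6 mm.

0.074 mm

Layer height = cusp / sin(70.6°) = 0.07 / 0.9432 = 0.074 mm.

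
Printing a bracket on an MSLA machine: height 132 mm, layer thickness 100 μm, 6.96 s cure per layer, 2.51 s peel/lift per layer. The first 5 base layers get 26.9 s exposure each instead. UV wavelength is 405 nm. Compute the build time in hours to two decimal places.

Layer count = ceil(132 / 0.1) = 1320.
Base layers = 5 × (26.9 + 2.51), so 147.05 s.
Remaining layers = 1315 × (6.96 + 2.51) = 12453.05 s.
Total = 147.05 + 12453.05 = 12600.1 s = 3.50 hours.

3.50 hours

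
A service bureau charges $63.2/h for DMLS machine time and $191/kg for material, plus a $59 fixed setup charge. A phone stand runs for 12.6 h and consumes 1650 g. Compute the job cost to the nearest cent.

$1170.47

Machine cost: 63.2 × 12.6 → $796.32.
Feedstock cost: 191 × 1650/1000 → $315.15.
Total = 796.32 + 315.15 + 59 = $1170.47.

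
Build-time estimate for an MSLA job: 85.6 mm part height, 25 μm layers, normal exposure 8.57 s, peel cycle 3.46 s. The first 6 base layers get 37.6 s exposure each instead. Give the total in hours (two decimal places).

Number of layers: 85.6 / 0.025 → 3424 (rounded up).
Burn-in layers = 6 × (37.6 + 3.46), so 246.36 s.
Remaining layers = 3418 × (8.57 + 3.46), so 41118.54 s.
Total = 246.36 + 41118.54 = 41364.9 s = 11.49 hours.

11.49 hours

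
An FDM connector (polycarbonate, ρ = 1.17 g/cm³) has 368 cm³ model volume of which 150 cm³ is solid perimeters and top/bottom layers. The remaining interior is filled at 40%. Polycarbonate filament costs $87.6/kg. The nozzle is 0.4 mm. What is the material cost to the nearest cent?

$24.31

Interior volume: 368 − 150 → 218 cm³.
Deposited infill = 0.40 × 218, so 87.2 cm³.
Deposited volume = 150 + 87.2 = 237.2 cm³.
Mass = 237.2 × 1.17 = 277.524 g.
Cost = 277.524 g / 1000 × $87.6/kg = $24.31.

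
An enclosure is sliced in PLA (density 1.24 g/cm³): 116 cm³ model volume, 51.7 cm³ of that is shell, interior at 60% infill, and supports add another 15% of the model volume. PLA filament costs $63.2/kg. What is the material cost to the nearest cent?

Volume inside the shell = 116 − 51.7, so 64.3 cm³.
Deposited infill = 0.60 × 64.3, so 38.58 cm³.
Support = 0.15 × 116 = 17.4 cm³.
Total extruded = 51.7 + 38.58 + 17.4 = 107.68 cm³.
Mass = 107.68 × 1.24 = 133.5232 g.
Cost = 133.5232 g / 1000 × $63.2/kg = $8.44.

$8.44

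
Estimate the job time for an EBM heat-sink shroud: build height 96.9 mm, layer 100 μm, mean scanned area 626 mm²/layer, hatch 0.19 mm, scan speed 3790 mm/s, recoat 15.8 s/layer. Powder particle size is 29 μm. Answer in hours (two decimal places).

4.49 hours

Layer count = ceil(96.9 / 0.1) = 969.
Hatch length per layer = 626 / 0.19, so 3294.7 mm.
Per-layer scan time: 3294.7 / 3790 → 0.8693 s.
Per-layer time: 0.8693 + 15.8 → 16.6693 s.
969 layers × 16.6693 s/layer = 16152.5517 s, i.e. 4.49 hours.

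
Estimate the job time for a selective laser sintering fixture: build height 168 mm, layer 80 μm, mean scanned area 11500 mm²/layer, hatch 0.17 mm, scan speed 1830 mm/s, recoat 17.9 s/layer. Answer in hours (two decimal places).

Layer count = ceil(168 / 0.08) = 2100.
Scan path per layer: 11500 / 0.17 → 67647.1 mm.
Per-layer scan time = 67647.1 / 1830, so 36.9656 s.
Layer cycle: 36.9656 + 17.9 → 54.8656 s.
Total: 2100 × 54.8656 s = 115217.76 s → 32.00 hours.

32.00 hours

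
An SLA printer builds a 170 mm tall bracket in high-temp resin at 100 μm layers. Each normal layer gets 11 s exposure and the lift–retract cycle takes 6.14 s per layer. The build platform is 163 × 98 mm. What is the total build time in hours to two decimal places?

Layers = ⌈170/0.1⌉ = 1700.
Each layer takes: 11 + 6.14 → 17.14 s.
Total = 1700 × 17.14 = 29138 s = 8.09 hours.

8.09 hours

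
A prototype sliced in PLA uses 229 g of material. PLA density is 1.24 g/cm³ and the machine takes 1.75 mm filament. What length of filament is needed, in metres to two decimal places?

Extruded volume: 229/1.24 = 184.6774 cm³ (184677.4 mm³).
A = π r² = π × 0.875² = 2.4053 mm².
L = V/A = 184677.4/2.4053 = 76779.36 mm → 76.78 m.

76.78 m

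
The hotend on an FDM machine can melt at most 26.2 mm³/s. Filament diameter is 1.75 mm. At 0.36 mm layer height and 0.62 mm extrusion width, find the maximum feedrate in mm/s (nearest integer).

117 mm/s

Extrusion cross-section: 0.36 × 0.62 → 0.2232 mm².
Max speed = 26.2 / 0.2232 = 117.38 ≈ 117 mm/s.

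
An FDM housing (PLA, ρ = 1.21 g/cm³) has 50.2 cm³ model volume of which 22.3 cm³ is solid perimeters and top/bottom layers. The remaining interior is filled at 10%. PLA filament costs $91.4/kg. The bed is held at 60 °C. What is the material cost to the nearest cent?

$2.77

Infill region = 50.2 − 22.3, so 27.9 cm³.
Deposited infill: 0.10 × 27.9 → 2.79 cm³.
Deposited volume = 22.3 + 2.79 = 25.09 cm³.
Mass = 25.09 × 1.21 = 30.3589 g.
Cost = 30.3589 g / 1000 × $91.4/kg = $2.77.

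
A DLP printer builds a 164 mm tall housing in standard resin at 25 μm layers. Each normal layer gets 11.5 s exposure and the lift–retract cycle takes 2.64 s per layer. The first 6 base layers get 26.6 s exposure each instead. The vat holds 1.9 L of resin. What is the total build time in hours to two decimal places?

25.79 hours

Layers = ⌈164/0.025⌉ = 6560.
Bottom layers = 6 × (26.6 + 2.64) = 175.44 s.
Regular layers: 6554 × (11.5 + 2.64) → 92673.56 s.
Total = 175.44 + 92673.56 = 92849 s = 25.79 hours.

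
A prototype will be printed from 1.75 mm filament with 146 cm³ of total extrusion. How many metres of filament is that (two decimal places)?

Filament cross-section = π × (1.75/2)² = 2.4053 mm².
L = 146000 mm³ / 2.4053 mm² = 60699.29 mm, i.e. 60.70 m.

60.70 m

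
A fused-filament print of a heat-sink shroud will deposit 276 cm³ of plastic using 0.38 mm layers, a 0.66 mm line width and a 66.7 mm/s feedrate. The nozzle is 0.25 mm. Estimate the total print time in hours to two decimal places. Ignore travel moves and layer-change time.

Extrusion cross-section = 0.38 × 0.66 = 0.2508 mm².
Toolpath length = 276 cm³ / 0.2508 mm² = 276000 / 0.2508 = 1100478.5 mm.
Extrusion time = 1100478.5 / 66.7 = 16498.9 s.
16498.9 s = 4.58 hours.

4.58 hours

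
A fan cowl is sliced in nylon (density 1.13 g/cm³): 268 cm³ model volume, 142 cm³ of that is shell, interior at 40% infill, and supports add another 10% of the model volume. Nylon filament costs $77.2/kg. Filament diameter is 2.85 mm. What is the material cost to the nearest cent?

$19.12

Infill region = 268 − 142 = 126 cm³.
Deposited infill = 0.40 × 126, so 50.4 cm³.
Support: 0.10 × 268 → 26.8 cm³.
Total printed volume = 142 + 50.4 + 26.8, so 219.2 cm³.
Mass = 219.2 × 1.13, so 247.696 g.
At $77.2/kg: 247.696/1000 × 77.2 = $19.12.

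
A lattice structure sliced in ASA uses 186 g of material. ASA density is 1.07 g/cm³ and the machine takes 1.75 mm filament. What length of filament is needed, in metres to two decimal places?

72.27 m

Volume = 186 g / 1.07 g·cm⁻³ = 173.8318 cm³ = 173831.8 mm³.
A = π r² = π × 0.875² = 2.4053 mm².
Length = 173831.8 / 2.4053 = 72270.32 mm = 72.27 m.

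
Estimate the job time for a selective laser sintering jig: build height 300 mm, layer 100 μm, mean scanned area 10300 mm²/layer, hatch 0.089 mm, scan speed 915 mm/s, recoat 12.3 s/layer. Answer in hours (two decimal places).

115.65 hours

Layer count = ceil(300 / 0.1) = 3000.
Per-layer scan distance = 10300 / 0.089 = 115730.3 mm.
Laser time per layer = 115730.3 / 915, so 126.4812 s.
Layer cycle: 126.4812 + 12.3 → 138.7812 s.
Build time = 3000 × 138.7812 = 416343.6 s = 115.65 hours.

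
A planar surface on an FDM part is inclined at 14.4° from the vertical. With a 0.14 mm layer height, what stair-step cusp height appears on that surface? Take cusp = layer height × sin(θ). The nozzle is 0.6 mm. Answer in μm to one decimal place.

34.8 μm

h_c = t·sin θ = 0.14 × 0.2487 = 0.034818 mm (34.8 μm).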